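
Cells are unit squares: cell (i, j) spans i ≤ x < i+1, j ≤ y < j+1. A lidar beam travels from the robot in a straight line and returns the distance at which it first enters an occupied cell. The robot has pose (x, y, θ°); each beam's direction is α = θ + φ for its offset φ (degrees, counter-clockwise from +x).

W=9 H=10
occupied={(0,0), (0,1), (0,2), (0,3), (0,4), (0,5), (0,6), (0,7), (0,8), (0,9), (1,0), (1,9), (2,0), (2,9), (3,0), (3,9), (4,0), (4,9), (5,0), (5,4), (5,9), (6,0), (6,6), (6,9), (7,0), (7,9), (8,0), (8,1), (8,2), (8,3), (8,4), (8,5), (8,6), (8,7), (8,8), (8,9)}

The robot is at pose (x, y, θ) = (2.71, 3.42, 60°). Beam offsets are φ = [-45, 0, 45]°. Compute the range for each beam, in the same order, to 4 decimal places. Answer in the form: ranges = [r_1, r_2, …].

ranges = [2.3708, 6.4432, 5.7768]

beam 1: φ=-45°, α=15°
  dir = (cos 15°, sin 15°) = (0.9659, 0.2588); from cell (2,3)
  next x-line at t=0.3002, next y-line at t=2.2409; Δt_x=1.0353, Δt_y=3.8637
    x: enter (3,3) at t=0.3002
    x: enter (4,3) at t=1.3355
    y: enter (4,4) at t=2.2409
    x: enter (5,4) at t=2.3708 ← occupied
  → r_1 = 2.3708
beam 2: φ=0°, α=60°
  dir = (cos 60°, sin 60°) = (0.5000, 0.8660); from cell (2,3)
  next x-line at t=0.5800, next y-line at t=0.6697; Δt_x=2.0000, Δt_y=1.1547
    x: enter (3,3) at t=0.5800
    y: enter (3,4) at t=0.6697
    y: enter (3,5) at t=1.8244
    x: enter (4,5) at t=2.5800
    y: enter (4,6) at t=2.9791
    y: enter (4,7) at t=4.1338
    x: enter (5,7) at t=4.5800
    y: enter (5,8) at t=5.2885
    y: enter (5,9) at t=6.4432 ← occupied
  → r_2 = 6.4432
beam 3: φ=45°, α=105°
  dir = (cos 105°, sin 105°) = (-0.2588, 0.9659); from cell (2,3)
  next x-line at t=2.7432, next y-line at t=0.6005; Δt_x=3.8637, Δt_y=1.0353
    y: enter (2,4) at t=0.6005
    y: enter (2,5) at t=1.6357
    y: enter (2,6) at t=2.6710
    x: enter (1,6) at t=2.7432
    y: enter (1,7) at t=3.7063
    y: enter (1,8) at t=4.7416
    y: enter (1,9) at t=5.7768 ← occupied
  → r_3 = 5.7768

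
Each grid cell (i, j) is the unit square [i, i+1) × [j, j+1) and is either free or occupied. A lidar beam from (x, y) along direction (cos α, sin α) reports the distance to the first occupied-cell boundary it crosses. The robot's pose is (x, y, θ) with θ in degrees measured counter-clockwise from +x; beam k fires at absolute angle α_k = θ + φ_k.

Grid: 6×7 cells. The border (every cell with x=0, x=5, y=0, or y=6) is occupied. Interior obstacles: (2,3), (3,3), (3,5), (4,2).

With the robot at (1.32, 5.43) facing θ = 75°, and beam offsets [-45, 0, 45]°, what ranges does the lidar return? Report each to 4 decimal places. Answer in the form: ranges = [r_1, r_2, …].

ranges = [1.1400, 0.5901, 0.6400]

beam 1: φ=-45°, α=30°
  cosα=0.8660 sinα=0.5000 | (1,5) | tMaxX 0.7852 tMaxY 1.1400 | tΔX 1.1547 tΔY 2.0000
    t=0.7852 [x] (2,5)
    t=1.1400 [y] (2,6) — stop
  → r_1 = 1.1400
beam 2: φ=0°, α=75°
  cosα=0.2588 sinα=0.9659 | (1,5) | tMaxX 2.6273 tMaxY 0.5901 | tΔX 3.8637 tΔY 1.0353
    t=0.5901 [y] (1,6) — stop
  → r_2 = 0.5901
beam 3: φ=45°, α=120°
  cosα=-0.5000 sinα=0.8660 | (1,5) | tMaxX 0.6400 tMaxY 0.6582 | tΔX 2.0000 tΔY 1.1547
    t=0.6400 [x] (0,5) — stop
  → r_3 = 0.6400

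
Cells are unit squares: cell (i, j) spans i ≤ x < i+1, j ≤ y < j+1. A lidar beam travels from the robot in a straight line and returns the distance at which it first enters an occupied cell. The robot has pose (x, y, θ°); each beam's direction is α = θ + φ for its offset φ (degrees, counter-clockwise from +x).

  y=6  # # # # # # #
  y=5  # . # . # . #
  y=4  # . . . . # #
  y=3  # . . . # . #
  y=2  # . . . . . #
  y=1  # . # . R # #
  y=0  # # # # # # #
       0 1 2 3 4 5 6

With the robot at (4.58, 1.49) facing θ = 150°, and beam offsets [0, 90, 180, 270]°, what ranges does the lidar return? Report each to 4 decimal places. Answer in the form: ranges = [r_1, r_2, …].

ranges = [4.1338, 0.5658, 0.4850, 2.8400]

beam 1: φ=0°, α=150°
  d=(-0.8660,0.5000)  start (4,1)  tX=0.6697 tY=1.0200  stride 1/|dx|=1.1547 1/|dy|=2.0000
    cross x-line → (3,1), t=0.6697
    cross y-line → (3,2), t=1.0200
    cross x-line → (2,2), t=1.8244
    cross x-line → (1,2), t=2.9791
    cross y-line → (1,3), t=3.0200
    cross x-line → (0,3), t=4.1338 (wall)
  → r_1 = 4.1338
beam 2: φ=90°, α=240°
  d=(-0.5000,-0.8660)  start (4,1)  tX=1.1600 tY=0.5658  stride 1/|dx|=2.0000 1/|dy|=1.1547
    cross y-line → (4,0), t=0.5658 (wall)
  → r_2 = 0.5658
beam 3: φ=180°, α=330°
  d=(0.8660,-0.5000)  start (4,1)  tX=0.4850 tY=0.9800  stride 1/|dx|=1.1547 1/|dy|=2.0000
    cross x-line → (5,1), t=0.4850 (wall)
  → r_3 = 0.4850
beam 4: φ=270°, α=60°
  d=(0.5000,0.8660)  start (4,1)  tX=0.8400 tY=0.5889  stride 1/|dx|=2.0000 1/|dy|=1.1547
    cross y-line → (4,2), t=0.5889
    cross x-line → (5,2), t=0.8400
    cross y-line → (5,3), t=1.7436
    cross x-line → (6,3), t=2.8400 (wall)
  → r_4 = 2.8400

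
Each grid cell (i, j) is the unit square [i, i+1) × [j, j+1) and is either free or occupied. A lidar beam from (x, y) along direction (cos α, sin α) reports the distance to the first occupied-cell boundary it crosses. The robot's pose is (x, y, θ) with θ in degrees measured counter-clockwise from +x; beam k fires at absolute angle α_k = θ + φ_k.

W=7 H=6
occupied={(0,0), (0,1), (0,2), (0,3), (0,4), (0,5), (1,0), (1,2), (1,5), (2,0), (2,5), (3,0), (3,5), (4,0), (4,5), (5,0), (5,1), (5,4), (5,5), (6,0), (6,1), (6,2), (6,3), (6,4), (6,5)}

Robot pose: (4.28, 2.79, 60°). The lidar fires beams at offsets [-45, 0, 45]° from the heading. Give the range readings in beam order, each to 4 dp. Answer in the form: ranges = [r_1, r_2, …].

ranges = [1.7807, 1.4400, 2.2880]

beam 1: φ=-45°, α=15°
  d=(0.9659,0.2588)  start (4,2)  tX=0.7454 tY=0.8114  stride 1/|dx|=1.0353 1/|dy|=3.8637
    cross x-line → (5,2), t=0.7454
    cross y-line → (5,3), t=0.8114
    cross x-line → (6,3), t=1.7807 (wall)
  → r_1 = 1.7807
beam 2: φ=0°, α=60°
  d=(0.5000,0.8660)  start (4,2)  tX=1.4400 tY=0.2425  stride 1/|dx|=2.0000 1/|dy|=1.1547
    cross y-line → (4,3), t=0.2425
    cross y-line → (4,4), t=1.3972
    cross x-line → (5,4), t=1.4400 (wall)
  → r_2 = 1.4400
beam 3: φ=45°, α=105°
  d=(-0.2588,0.9659)  start (4,2)  tX=1.0818 tY=0.2174  stride 1/|dx|=3.8637 1/|dy|=1.0353
    cross y-line → (4,3), t=0.2174
    cross x-line → (3,3), t=1.0818
    cross y-line → (3,4), t=1.2527
    cross y-line → (3,5), t=2.2880 (wall)
  → r_3 = 2.2880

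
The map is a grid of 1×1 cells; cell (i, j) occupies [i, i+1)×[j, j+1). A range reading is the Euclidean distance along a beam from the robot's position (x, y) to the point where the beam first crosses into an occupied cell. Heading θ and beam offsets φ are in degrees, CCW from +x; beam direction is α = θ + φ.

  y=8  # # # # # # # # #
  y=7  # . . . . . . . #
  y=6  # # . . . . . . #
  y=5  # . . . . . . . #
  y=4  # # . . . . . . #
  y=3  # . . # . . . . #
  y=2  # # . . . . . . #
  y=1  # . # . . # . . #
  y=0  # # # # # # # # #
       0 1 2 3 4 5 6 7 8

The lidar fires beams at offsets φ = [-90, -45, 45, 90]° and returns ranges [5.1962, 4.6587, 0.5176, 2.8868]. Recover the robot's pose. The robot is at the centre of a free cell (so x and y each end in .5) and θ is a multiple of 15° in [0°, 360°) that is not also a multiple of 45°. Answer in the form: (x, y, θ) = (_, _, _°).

(x, y, θ) = (4.5, 3.5, 150°)

Candidates: 43 free-cell centres × 16 headings = 688 poses. Raycast each; keep the one whose scan matches to 4 dp.
  (4.5, 3.5, 210°): beam 2 = 0.5176 ≠ 4.6587 ✗
  (5.5, 2.5, 240°): beam 1 = 1.7321 ≠ 5.1962 ✗
  (3.5, 4.5, 240°): beam 1 = 2.8868 ≠ 5.1962 ✗
  (6.5, 2.5, 60°): beam 1 = 1.7321 ≠ 5.1962 ✗
  (4.5, 7.5, 330°): beam 2 = 5.6940 ≠ 4.6587 ✗
  …
  (4.5, 3.5, 150°): r_1=5.1962, r_2=4.6587, r_3=0.5176, r_4=2.8868 — all match ✓
Only this pose fits every beam.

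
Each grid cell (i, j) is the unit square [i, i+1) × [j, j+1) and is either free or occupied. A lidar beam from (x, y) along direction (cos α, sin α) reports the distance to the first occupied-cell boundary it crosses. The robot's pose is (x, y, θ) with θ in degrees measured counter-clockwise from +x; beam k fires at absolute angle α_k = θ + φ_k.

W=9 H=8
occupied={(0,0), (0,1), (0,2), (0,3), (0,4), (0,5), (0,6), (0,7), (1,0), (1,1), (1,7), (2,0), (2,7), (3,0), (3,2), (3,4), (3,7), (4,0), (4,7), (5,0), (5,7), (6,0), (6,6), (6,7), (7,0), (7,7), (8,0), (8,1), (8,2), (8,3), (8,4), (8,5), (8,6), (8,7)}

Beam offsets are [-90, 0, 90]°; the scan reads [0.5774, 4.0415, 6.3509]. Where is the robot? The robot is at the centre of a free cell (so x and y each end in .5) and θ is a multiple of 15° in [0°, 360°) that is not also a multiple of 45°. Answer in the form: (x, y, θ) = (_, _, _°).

Candidates: 38 free-cell centres × 16 headings = 608 poses. Raycast each; keep the one whose scan matches to 4 dp.
  (7.5, 6.5, 120°): beam 2 = 0.5774 ≠ 4.0415 ✗
  (7.5, 1.5, 240°): beam 1 = 5.0000 ≠ 0.5774 ✗
  (1.5, 3.5, 330°): beam 1 = 1.0000 ≠ 0.5774 ✗
  (7.5, 4.5, 120°): beam 2 = 1.7321 ≠ 4.0415 ✗
  …
  (4.5, 6.5, 210°): r_1=0.5774, r_2=4.0415, r_3=6.3509 — all match ✓
Unique over the lattice → pose = (4.5, 6.5, 210°).

(x, y, θ) = (4.5, 6.5, 210°)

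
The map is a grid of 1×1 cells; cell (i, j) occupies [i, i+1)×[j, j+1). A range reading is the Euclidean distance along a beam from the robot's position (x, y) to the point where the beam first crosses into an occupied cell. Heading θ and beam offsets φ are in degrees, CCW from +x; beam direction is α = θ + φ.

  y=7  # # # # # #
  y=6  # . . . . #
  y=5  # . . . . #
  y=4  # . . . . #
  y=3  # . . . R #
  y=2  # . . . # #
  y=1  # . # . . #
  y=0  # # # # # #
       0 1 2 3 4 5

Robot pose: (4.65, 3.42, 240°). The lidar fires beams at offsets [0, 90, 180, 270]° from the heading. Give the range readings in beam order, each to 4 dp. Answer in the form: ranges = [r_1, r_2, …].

beam 1: φ=0°, α=240°
  d=(-0.5000,-0.8660)  start (4,3)  tX=1.3000 tY=0.4850  stride 1/|dx|=2.0000 1/|dy|=1.1547
    cross y-line → (4,2), t=0.4850 (wall)
  → r_1 = 0.4850
beam 2: φ=90°, α=330°
  d=(0.8660,-0.5000)  start (4,3)  tX=0.4041 tY=0.8400  stride 1/|dx|=1.1547 1/|dy|=2.0000
    cross x-line → (5,3), t=0.4041 (wall)
  → r_2 = 0.4041
beam 3: φ=180°, α=60°
  d=(0.5000,0.8660)  start (4,3)  tX=0.7000 tY=0.6697  stride 1/|dx|=2.0000 1/|dy|=1.1547
    cross y-line → (4,4), t=0.6697
    cross x-line → (5,4), t=0.7000 (wall)
  → r_3 = 0.7000
beam 4: φ=270°, α=150°
  d=(-0.8660,0.5000)  start (4,3)  tX=0.7506 tY=1.1600  stride 1/|dx|=1.1547 1/|dy|=2.0000
    cross x-line → (3,3), t=0.7506
    cross y-line → (3,4), t=1.1600
    cross x-line → (2,4), t=1.9053
    cross x-line → (1,4), t=3.0600
    cross y-line → (1,5), t=3.1600
    cross x-line → (0,5), t=4.2147 (wall)
  → r_4 = 4.2147

ranges = [0.4850, 0.4041, 0.7000, 4.2147]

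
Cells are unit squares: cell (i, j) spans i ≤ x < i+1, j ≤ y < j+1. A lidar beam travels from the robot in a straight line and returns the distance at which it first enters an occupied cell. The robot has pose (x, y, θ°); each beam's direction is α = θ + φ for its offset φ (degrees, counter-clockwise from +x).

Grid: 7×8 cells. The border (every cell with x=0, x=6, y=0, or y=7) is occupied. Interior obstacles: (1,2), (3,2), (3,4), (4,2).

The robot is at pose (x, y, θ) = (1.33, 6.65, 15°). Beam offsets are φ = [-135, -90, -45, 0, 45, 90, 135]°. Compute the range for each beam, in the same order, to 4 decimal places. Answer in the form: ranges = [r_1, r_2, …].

beam 1: φ=-135°, α=240°
  cosα=-0.5000 sinα=-0.8660 | (1,6) | tMaxX 0.6600 tMaxY 0.7506 | tΔX 2.0000 tΔY 1.1547
    t=0.6600 [x] (0,6) — stop
  → r_1 = 0.6600
beam 2: φ=-90°, α=285°
  cosα=0.2588 sinα=-0.9659 | (1,6) | tMaxX 2.5887 tMaxY 0.6729 | tΔX 3.8637 tΔY 1.0353
    t=0.6729 [y] (1,5)
    t=1.7082 [y] (1,4)
    t=2.5887 [x] (2,4)
    t=2.7435 [y] (2,3)
    t=3.7788 [y] (2,2)
    t=4.8140 [y] (2,1)
    t=5.8493 [y] (2,0) — stop
  → r_2 = 5.8493
beam 3: φ=-45°, α=330°
  cosα=0.8660 sinα=-0.5000 | (1,6) | tMaxX 0.7736 tMaxY 1.3000 | tΔX 1.1547 tΔY 2.0000
    t=0.7736 [x] (2,6)
    t=1.3000 [y] (2,5)
    t=1.9283 [x] (3,5)
    t=3.0831 [x] (4,5)
    t=3.3000 [y] (4,4)
    t=4.2378 [x] (5,4)
    t=5.3000 [y] (5,3)
    t=5.3925 [x] (6,3) — stop
  → r_3 = 5.3925
beam 4: φ=0°, α=15°
  cosα=0.9659 sinα=0.2588 | (1,6) | tMaxX 0.6936 tMaxY 1.3523 | tΔX 1.0353 tΔY 3.8637
    t=0.6936 [x] (2,6)
    t=1.3523 [y] (2,7) — stop
  → r_4 = 1.3523
beam 5: φ=45°, α=60°
  cosα=0.5000 sinα=0.8660 | (1,6) | tMaxX 1.3400 tMaxY 0.4041 | tΔX 2.0000 tΔY 1.1547
    t=0.4041 [y] (1,7) — stop
  → r_5 = 0.4041
beam 6: φ=90°, α=105°
  cosα=-0.2588 sinα=0.9659 | (1,6) | tMaxX 1.2750 tMaxY 0.3623 | tΔX 3.8637 tΔY 1.0353
    t=0.3623 [y] (1,7) — stop
  → r_6 = 0.3623
beam 7: φ=135°, α=150°
  cosα=-0.8660 sinα=0.5000 | (1,6) | tMaxX 0.3811 tMaxY 0.7000 | tΔX 1.1547 tΔY 2.0000
    t=0.3811 [x] (0,6) — stop
  → r_7 = 0.3811

ranges = [0.6600, 5.8493, 5.3925, 1.3523, 0.4041, 0.3623, 0.3811]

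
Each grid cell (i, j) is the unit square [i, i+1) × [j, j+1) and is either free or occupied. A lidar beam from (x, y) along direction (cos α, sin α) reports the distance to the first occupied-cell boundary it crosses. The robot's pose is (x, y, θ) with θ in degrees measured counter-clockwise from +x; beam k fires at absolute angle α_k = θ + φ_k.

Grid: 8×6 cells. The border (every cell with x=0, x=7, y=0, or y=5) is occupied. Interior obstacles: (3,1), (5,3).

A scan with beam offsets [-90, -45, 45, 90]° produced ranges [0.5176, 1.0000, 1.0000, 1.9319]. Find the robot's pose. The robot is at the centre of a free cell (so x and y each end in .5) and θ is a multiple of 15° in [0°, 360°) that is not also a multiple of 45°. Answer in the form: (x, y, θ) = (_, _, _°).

(x, y, θ) = (6.5, 4.5, 195°)

Enumerate (i+0.5, j+0.5, θ) over the 22 free cells and 16 admissible headings. For each, cast all 4 beams and compare to the given ranges.
  (3.5, 2.5, 330°): beam 1 = 0.5774 ≠ 0.5176 ✗
  (1.5, 2.5, 195°): beam 1 = 1.9319 ≠ 0.5176 ✗
  (4.5, 2.5, 345°): beam 1 = 1.5529 ≠ 0.5176 ✗
  …
  (6.5, 4.5, 195°): r_1=0.5176, r_2=1.0000, r_3=1.0000, r_4=1.9319 — all match ✓
No second candidate reproduces the full scan.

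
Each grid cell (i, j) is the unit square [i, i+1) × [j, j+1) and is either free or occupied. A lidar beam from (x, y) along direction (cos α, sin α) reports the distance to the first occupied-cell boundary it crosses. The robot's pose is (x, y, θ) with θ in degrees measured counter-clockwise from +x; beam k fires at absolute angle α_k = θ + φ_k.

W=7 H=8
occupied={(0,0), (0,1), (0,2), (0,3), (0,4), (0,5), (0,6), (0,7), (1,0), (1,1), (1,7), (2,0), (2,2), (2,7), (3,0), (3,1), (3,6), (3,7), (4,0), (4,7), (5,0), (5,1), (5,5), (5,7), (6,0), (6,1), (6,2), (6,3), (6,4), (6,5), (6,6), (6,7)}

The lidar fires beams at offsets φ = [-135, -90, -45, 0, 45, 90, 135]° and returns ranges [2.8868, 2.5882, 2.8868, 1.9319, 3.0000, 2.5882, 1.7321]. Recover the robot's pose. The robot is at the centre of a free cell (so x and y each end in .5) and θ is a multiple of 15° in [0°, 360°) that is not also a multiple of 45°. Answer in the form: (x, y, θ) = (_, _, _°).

The pose lattice has 24·16 = 384 candidates. Test each by forward raycasting.
  (4.5, 2.5, 165°): beam 1 = 1.7321 ≠ 2.8868 ✗
  (1.5, 6.5, 210°): beam 1 = 0.5176 ≠ 2.8868 ✗
  (4.5, 6.5, 240°): beam 1 = 0.5176 ≠ 2.8868 ✗
  (3.5, 3.5, 30°): beam 1 = 1.5529 ≠ 2.8868 ✗
  (3.5, 3.5, 15°): beam 1 = 1.0000 ≠ 2.8868 ✗
  …
  (3.5, 4.5, 255°): r_1=2.8868, r_2=2.5882, r_3=2.8868, r_4=1.9319, r_5=3.0000, r_6=2.5882, r_7=1.7321 — all match ✓
Only this pose fits every beam.

(x, y, θ) = (3.5, 4.5, 255°)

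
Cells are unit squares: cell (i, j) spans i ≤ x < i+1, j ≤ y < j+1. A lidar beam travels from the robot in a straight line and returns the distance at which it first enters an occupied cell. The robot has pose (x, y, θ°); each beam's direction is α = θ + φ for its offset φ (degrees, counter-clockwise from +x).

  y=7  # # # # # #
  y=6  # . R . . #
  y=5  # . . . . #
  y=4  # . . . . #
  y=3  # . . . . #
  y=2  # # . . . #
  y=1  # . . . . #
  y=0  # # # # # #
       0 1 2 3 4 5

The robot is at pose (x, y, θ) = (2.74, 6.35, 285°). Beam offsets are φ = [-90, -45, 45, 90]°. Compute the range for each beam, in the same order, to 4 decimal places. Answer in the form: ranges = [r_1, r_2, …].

ranges = [1.8014, 3.4800, 2.6096, 2.3397]

beam 1: φ=-90°, α=195°
  cosα=-0.9659 sinα=-0.2588 | (2,6) | tMaxX 0.7661 tMaxY 1.3523 | tΔX 1.0353 tΔY 3.8637
    t=0.7661 [x] (1,6)
    t=1.3523 [y] (1,5)
    t=1.8014 [x] (0,5) — stop
  → r_1 = 1.8014
beam 2: φ=-45°, α=240°
  cosα=-0.5000 sinα=-0.8660 | (2,6) | tMaxX 1.4800 tMaxY 0.4041 | tΔX 2.0000 tΔY 1.1547
    t=0.4041 [y] (2,5)
    t=1.4800 [x] (1,5)
    t=1.5588 [y] (1,4)
    t=2.7135 [y] (1,3)
    t=3.4800 [x] (0,3) — stop
  → r_2 = 3.4800
beam 3: φ=45°, α=330°
  cosα=0.8660 sinα=-0.5000 | (2,6) | tMaxX 0.3002 tMaxY 0.7000 | tΔX 1.1547 tΔY 2.0000
    t=0.3002 [x] (3,6)
    t=0.7000 [y] (3,5)
    t=1.4549 [x] (4,5)
    t=2.6096 [x] (5,5) — stop
  → r_3 = 2.6096
beam 4: φ=90°, α=15°
  cosα=0.9659 sinα=0.2588 | (2,6) | tMaxX 0.2692 tMaxY 2.5114 | tΔX 1.0353 tΔY 3.8637
    t=0.2692 [x] (3,6)
    t=1.3044 [x] (4,6)
    t=2.3397 [x] (5,6) — stop
  → r_4 = 2.3397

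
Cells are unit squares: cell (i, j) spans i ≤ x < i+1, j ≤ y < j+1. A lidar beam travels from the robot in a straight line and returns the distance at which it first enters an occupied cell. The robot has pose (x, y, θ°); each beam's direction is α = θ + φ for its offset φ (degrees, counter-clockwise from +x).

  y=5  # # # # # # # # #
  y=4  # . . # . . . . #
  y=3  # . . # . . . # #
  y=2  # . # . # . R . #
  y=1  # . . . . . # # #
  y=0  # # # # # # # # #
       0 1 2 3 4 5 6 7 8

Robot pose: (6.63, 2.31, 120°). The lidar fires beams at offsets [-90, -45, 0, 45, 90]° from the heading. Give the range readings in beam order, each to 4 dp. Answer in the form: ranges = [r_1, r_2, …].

ranges = [1.3800, 1.4296, 3.1061, 1.6875, 0.6200]

beam 1: φ=-90°, α=30°
  dir = (cos 30°, sin 30°) = (0.8660, 0.5000); from cell (6,2)
  next x-line at t=0.4272, next y-line at t=1.3800; Δt_x=1.1547, Δt_y=2.0000
    x: enter (7,2) at t=0.4272
    y: enter (7,3) at t=1.3800 ← occupied
  → r_1 = 1.3800
beam 2: φ=-45°, α=75°
  dir = (cos 75°, sin 75°) = (0.2588, 0.9659); from cell (6,2)
  next x-line at t=1.4296, next y-line at t=0.7143; Δt_x=3.8637, Δt_y=1.0353
    y: enter (6,3) at t=0.7143
    x: enter (7,3) at t=1.4296 ← occupied
  → r_2 = 1.4296
beam 3: φ=0°, α=120°
  dir = (cos 120°, sin 120°) = (-0.5000, 0.8660); from cell (6,2)
  next x-line at t=1.2600, next y-line at t=0.7967; Δt_x=2.0000, Δt_y=1.1547
    y: enter (6,3) at t=0.7967
    x: enter (5,3) at t=1.2600
    y: enter (5,4) at t=1.9514
    y: enter (5,5) at t=3.1061 ← occupied
  → r_3 = 3.1061
beam 4: φ=45°, α=165°
  dir = (cos 165°, sin 165°) = (-0.9659, 0.2588); from cell (6,2)
  next x-line at t=0.6522, next y-line at t=2.6660; Δt_x=1.0353, Δt_y=3.8637
    x: enter (5,2) at t=0.6522
    x: enter (4,2) at t=1.6875 ← occupied
  → r_4 = 1.6875
beam 5: φ=90°, α=210°
  dir = (cos 210°, sin 210°) = (-0.8660, -0.5000); from cell (6,2)
  next x-line at t=0.7275, next y-line at t=0.6200; Δt_x=1.1547, Δt_y=2.0000
    y: enter (6,1) at t=0.6200 ← occupied
  → r_5 = 0.6200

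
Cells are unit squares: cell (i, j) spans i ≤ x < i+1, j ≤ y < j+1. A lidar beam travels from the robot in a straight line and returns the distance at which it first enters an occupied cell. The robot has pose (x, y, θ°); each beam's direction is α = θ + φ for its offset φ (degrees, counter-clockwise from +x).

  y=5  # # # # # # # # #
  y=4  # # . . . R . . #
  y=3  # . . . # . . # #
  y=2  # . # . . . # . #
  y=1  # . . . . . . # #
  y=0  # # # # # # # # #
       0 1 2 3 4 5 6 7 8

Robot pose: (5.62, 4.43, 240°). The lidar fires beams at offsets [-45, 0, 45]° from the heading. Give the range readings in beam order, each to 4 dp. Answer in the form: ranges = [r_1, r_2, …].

beam 1: φ=-45°, α=195°
  dir = (cos 195°, sin 195°) = (-0.9659, -0.2588); from cell (5,4)
  next x-line at t=0.6419, next y-line at t=1.6614; Δt_x=1.0353, Δt_y=3.8637
    x: enter (4,4) at t=0.6419
    y: enter (4,3) at t=1.6614 ← occupied
  → r_1 = 1.6614
beam 2: φ=0°, α=240°
  dir = (cos 240°, sin 240°) = (-0.5000, -0.8660); from cell (5,4)
  next x-line at t=1.2400, next y-line at t=0.4965; Δt_x=2.0000, Δt_y=1.1547
    y: enter (5,3) at t=0.4965
    x: enter (4,3) at t=1.2400 ← occupied
  → r_2 = 1.2400
beam 3: φ=45°, α=285°
  dir = (cos 285°, sin 285°) = (0.2588, -0.9659); from cell (5,4)
  next x-line at t=1.4682, next y-line at t=0.4452; Δt_x=3.8637, Δt_y=1.0353
    y: enter (5,3) at t=0.4452
    x: enter (6,3) at t=1.4682
    y: enter (6,2) at t=1.4804 ← occupied
  → r_3 = 1.4804

ranges = [1.6614, 1.2400, 1.4804]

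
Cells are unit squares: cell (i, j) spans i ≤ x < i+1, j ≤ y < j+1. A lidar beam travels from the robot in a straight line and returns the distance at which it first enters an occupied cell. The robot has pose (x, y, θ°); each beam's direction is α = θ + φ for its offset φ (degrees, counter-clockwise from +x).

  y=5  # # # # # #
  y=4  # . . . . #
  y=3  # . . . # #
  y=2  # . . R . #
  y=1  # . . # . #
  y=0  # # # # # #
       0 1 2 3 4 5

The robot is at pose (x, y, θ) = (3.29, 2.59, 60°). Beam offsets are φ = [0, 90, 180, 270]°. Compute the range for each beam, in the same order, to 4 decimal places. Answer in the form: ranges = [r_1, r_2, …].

ranges = [1.4200, 2.6443, 1.8360, 1.9745]

beam 1: φ=0°, α=60°
  d=(0.5000,0.8660)  start (3,2)  tX=1.4200 tY=0.4734  stride 1/|dx|=2.0000 1/|dy|=1.1547
    cross y-line → (3,3), t=0.4734
    cross x-line → (4,3), t=1.4200 (wall)
  → r_1 = 1.4200
beam 2: φ=90°, α=150°
  d=(-0.8660,0.5000)  start (3,2)  tX=0.3349 tY=0.8200  stride 1/|dx|=1.1547 1/|dy|=2.0000
    cross x-line → (2,2), t=0.3349
    cross y-line → (2,3), t=0.8200
    cross x-line → (1,3), t=1.4896
    cross x-line → (0,3), t=2.6443 (wall)
  → r_2 = 2.6443
beam 3: φ=180°, α=240°
  d=(-0.5000,-0.8660)  start (3,2)  tX=0.5800 tY=0.6813  stride 1/|dx|=2.0000 1/|dy|=1.1547
    cross x-line → (2,2), t=0.5800
    cross y-line → (2,1), t=0.6813
    cross y-line → (2,0), t=1.8360 (wall)
  → r_3 = 1.8360
beam 4: φ=270°, α=330°
  d=(0.8660,-0.5000)  start (3,2)  tX=0.8198 tY=1.1800  stride 1/|dx|=1.1547 1/|dy|=2.0000
    cross x-line → (4,2), t=0.8198
    cross y-line → (4,1), t=1.1800
    cross x-line → (5,1), t=1.9745 (wall)
  → r_4 = 1.9745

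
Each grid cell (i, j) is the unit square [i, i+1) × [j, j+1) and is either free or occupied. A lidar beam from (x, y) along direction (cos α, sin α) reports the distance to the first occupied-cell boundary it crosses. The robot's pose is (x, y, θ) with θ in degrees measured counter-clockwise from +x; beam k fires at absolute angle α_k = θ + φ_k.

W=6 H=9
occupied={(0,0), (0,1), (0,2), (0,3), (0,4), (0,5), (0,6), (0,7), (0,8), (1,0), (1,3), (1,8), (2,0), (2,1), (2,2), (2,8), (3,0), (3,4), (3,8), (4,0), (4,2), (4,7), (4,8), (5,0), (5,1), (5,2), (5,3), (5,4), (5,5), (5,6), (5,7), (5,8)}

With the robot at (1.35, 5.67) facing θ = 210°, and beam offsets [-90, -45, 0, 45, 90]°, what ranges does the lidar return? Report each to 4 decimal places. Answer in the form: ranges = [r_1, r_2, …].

ranges = [0.7000, 0.3623, 0.4041, 1.3523, 3.0831]

beam 1: φ=-90°, α=120°
  direction (-0.5000, 0.8660); cell (1,5); t to first gridline: x 0.7000, y 0.3811 (then +2.0000 / +1.1547)
    (1,6) via y @ 0.3811
    (0,6) via x @ 0.7000  # hit
  → r_1 = 0.7000
beam 2: φ=-45°, α=165°
  direction (-0.9659, 0.2588); cell (1,5); t to first gridline: x 0.3623, y 1.2750 (then +1.0353 / +3.8637)
    (0,5) via x @ 0.3623  # hit
  → r_2 = 0.3623
beam 3: φ=0°, α=210°
  direction (-0.8660, -0.5000); cell (1,5); t to first gridline: x 0.4041, y 1.3400 (then +1.1547 / +2.0000)
    (0,5) via x @ 0.4041  # hit
  → r_3 = 0.4041
beam 4: φ=45°, α=255°
  direction (-0.2588, -0.9659); cell (1,5); t to first gridline: x 1.3523, y 0.6936 (then +3.8637 / +1.0353)
    (1,4) via y @ 0.6936
    (0,4) via x @ 1.3523  # hit
  → r_4 = 1.3523
beam 5: φ=90°, α=300°
  direction (0.5000, -0.8660); cell (1,5); t to first gridline: x 1.3000, y 0.7736 (then +2.0000 / +1.1547)
    (1,4) via y @ 0.7736
    (2,4) via x @ 1.3000
    (2,3) via y @ 1.9283
    (2,2) via y @ 3.0831  # hit
  → r_5 = 3.0831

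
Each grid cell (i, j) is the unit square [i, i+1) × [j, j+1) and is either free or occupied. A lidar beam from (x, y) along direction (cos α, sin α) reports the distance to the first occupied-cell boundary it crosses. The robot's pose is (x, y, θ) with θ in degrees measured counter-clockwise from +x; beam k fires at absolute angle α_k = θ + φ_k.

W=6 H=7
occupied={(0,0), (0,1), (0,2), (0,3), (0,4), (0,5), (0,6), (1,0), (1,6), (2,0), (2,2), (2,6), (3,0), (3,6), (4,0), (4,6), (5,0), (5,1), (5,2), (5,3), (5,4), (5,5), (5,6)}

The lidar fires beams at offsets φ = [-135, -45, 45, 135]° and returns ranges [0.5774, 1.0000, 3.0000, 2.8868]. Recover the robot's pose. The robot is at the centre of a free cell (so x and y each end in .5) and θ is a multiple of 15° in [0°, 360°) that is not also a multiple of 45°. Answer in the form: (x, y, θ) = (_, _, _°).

(x, y, θ) = (2.5, 5.5, 195°)

The pose lattice has 19·16 = 304 candidates. Test each by forward raycasting.
  (2.5, 5.5, 30°): beam 1 = 4.6587 ≠ 0.5774 ✗
  (2.5, 5.5, 210°): beam 1 = 0.5176 ≠ 0.5774 ✗
  (1.5, 1.5, 210°): beam 1 = 4.6587 ≠ 0.5774 ✗
  (4.5, 4.5, 330°): beam 1 = 3.6235 ≠ 0.5774 ✗
  …
  (2.5, 5.5, 195°): r_1=0.5774, r_2=1.0000, r_3=3.0000, r_4=2.8868 — all match ✓
Only this pose fits every beam.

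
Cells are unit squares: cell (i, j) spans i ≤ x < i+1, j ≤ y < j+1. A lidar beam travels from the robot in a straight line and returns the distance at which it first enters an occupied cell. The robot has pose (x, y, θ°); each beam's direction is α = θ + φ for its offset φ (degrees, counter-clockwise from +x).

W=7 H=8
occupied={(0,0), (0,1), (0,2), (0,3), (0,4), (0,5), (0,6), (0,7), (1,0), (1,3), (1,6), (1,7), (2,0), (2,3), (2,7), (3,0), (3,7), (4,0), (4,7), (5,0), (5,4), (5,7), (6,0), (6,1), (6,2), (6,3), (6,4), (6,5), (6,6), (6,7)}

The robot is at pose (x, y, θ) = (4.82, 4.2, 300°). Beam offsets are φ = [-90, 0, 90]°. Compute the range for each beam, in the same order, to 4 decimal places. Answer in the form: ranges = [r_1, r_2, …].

ranges = [2.1016, 2.3600, 0.2078]

beam 1: φ=-90°, α=210°
  dir = (cos 210°, sin 210°) = (-0.8660, -0.5000); from cell (4,4)
  next x-line at t=0.9469, next y-line at t=0.4000; Δt_x=1.1547, Δt_y=2.0000
    y: enter (4,3) at t=0.4000
    x: enter (3,3) at t=0.9469
    x: enter (2,3) at t=2.1016 ← occupied
  → r_1 = 2.1016
beam 2: φ=0°, α=300°
  dir = (cos 300°, sin 300°) = (0.5000, -0.8660); from cell (4,4)
  next x-line at t=0.3600, next y-line at t=0.2309; Δt_x=2.0000, Δt_y=1.1547
    y: enter (4,3) at t=0.2309
    x: enter (5,3) at t=0.3600
    y: enter (5,2) at t=1.3856
    x: enter (6,2) at t=2.3600 ← occupied
  → r_2 = 2.3600
beam 3: φ=90°, α=30°
  dir = (cos 30°, sin 30°) = (0.8660, 0.5000); from cell (4,4)
  next x-line at t=0.2078, next y-line at t=1.6000; Δt_x=1.1547, Δt_y=2.0000
    x: enter (5,4) at t=0.2078 ← occupied
  → r_3 = 0.2078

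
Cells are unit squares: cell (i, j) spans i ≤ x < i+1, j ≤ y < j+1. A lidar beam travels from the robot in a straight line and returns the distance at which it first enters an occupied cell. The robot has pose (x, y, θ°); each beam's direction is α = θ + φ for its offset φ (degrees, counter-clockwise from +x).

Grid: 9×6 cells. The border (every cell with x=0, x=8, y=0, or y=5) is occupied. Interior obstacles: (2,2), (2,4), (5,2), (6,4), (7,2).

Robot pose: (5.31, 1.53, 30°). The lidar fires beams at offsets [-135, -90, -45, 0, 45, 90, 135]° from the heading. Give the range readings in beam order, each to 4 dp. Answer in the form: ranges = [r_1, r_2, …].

ranges = [0.5487, 0.6120, 2.0478, 1.9514, 0.4866, 0.5427, 2.3915]

beam 1: φ=-135°, α=255°
  d=(-0.2588,-0.9659)  start (5,1)  tX=1.1977 tY=0.5487  stride 1/|dx|=3.8637 1/|dy|=1.0353
    cross y-line → (5,0), t=0.5487 (wall)
  → r_1 = 0.5487
beam 2: φ=-90°, α=300°
  d=(0.5000,-0.8660)  start (5,1)  tX=1.3800 tY=0.6120  stride 1/|dx|=2.0000 1/|dy|=1.1547
    cross y-line → (5,0), t=0.6120 (wall)
  → r_2 = 0.6120
beam 3: φ=-45°, α=345°
  d=(0.9659,-0.2588)  start (5,1)  tX=0.7143 tY=2.0478  stride 1/|dx|=1.0353 1/|dy|=3.8637
    cross x-line → (6,1), t=0.7143
    cross x-line → (7,1), t=1.7496
    cross y-line → (7,0), t=2.0478 (wall)
  → r_3 = 2.0478
beam 4: φ=0°, α=30°
  d=(0.8660,0.5000)  start (5,1)  tX=0.7967 tY=0.9400  stride 1/|dx|=1.1547 1/|dy|=2.0000
    cross x-line → (6,1), t=0.7967
    cross y-line → (6,2), t=0.9400
    cross x-line → (7,2), t=1.9514 (wall)
  → r_4 = 1.9514
beam 5: φ=45°, α=75°
  d=(0.2588,0.9659)  start (5,1)  tX=2.6660 tY=0.4866  stride 1/|dx|=3.8637 1/|dy|=1.0353
    cross y-line → (5,2), t=0.4866 (wall)
  → r_5 = 0.4866
beam 6: φ=90°, α=120°
  d=(-0.5000,0.8660)  start (5,1)  tX=0.6200 tY=0.5427  stride 1/|dx|=2.0000 1/|dy|=1.1547
    cross y-line → (5,2), t=0.5427 (wall)
  → r_6 = 0.5427
beam 7: φ=135°, α=165°
  d=(-0.9659,0.2588)  start (5,1)  tX=0.3209 tY=1.8159  stride 1/|dx|=1.0353 1/|dy|=3.8637
    cross x-line → (4,1), t=0.3209
    cross x-line → (3,1), t=1.3562
    cross y-line → (3,2), t=1.8159
    cross x-line → (2,2), t=2.3915 (wall)
  → r_7 = 2.3915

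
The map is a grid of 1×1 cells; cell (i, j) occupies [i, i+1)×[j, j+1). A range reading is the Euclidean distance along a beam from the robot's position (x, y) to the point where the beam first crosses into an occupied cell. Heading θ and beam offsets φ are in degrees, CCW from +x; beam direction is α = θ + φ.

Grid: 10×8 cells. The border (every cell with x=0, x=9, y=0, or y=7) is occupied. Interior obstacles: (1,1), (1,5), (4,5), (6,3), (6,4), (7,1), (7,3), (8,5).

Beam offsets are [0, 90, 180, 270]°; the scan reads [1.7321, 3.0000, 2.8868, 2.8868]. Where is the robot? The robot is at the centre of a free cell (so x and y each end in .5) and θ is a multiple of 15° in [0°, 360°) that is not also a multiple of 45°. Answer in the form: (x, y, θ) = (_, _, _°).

The pose lattice has 40·16 = 640 candidates. Test each by forward raycasting.
  (7.5, 2.5, 105°): beam 1 = 0.5176 ≠ 1.7321 ✗
  (6.5, 1.5, 210°): beam 1 = 1.0000 ≠ 1.7321 ✗
  (3.5, 1.5, 75°): beam 1 = 3.6235 ≠ 1.7321 ✗
  (5.5, 1.5, 330°): beam 1 = 1.0000 ≠ 1.7321 ✗
  (8.5, 3.5, 210°): beam 1 = 0.5774 ≠ 1.7321 ✗
  …
  (3.5, 2.5, 240°): r_1=1.7321, r_2=3.0000, r_3=2.8868, r_4=2.8868 — all match ✓
Only this pose fits every beam.

(x, y, θ) = (3.5, 2.5, 240°)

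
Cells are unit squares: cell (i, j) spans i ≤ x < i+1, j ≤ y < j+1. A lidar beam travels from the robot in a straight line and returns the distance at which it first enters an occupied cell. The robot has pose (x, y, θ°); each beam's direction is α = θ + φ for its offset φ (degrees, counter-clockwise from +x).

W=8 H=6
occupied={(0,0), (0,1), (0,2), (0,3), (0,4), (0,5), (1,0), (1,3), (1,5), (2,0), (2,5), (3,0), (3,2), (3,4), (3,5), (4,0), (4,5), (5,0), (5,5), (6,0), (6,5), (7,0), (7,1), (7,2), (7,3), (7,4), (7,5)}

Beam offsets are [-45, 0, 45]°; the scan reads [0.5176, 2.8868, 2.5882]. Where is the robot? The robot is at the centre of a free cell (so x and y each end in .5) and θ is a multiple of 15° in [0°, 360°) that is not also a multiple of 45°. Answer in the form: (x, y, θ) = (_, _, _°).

(x, y, θ) = (2.5, 3.5, 240°)

The pose lattice has 21·16 = 336 candidates. Test each by forward raycasting.
  (1.5, 2.5, 15°): beam 1 = 3.0000 ≠ 0.5176 ✗
  (5.5, 2.5, 255°): beam 1 = 3.0000 ≠ 0.5176 ✗
  (2.5, 2.5, 75°): beam 1 = 0.5774 ≠ 0.5176 ✗
  (3.5, 3.5, 30°): beam 1 = 3.6235 ≠ 0.5176 ✗
  (3.5, 3.5, 210°): beam 1 = 1.5529 ≠ 0.5176 ✗
  …
  (2.5, 3.5, 240°): r_1=0.5176, r_2=2.8868, r_3=2.5882 — all match ✓
Unique over the lattice → pose = (2.5, 3.5, 240°).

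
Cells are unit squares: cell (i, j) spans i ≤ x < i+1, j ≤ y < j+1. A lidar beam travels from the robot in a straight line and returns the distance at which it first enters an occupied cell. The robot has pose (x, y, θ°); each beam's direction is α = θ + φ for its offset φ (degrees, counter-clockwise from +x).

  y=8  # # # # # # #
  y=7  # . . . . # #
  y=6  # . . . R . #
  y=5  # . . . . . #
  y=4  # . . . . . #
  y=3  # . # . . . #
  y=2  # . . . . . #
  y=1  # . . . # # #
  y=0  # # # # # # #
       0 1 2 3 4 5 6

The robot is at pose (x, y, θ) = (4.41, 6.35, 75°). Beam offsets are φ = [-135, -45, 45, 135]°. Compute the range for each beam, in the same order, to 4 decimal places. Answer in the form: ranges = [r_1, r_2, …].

ranges = [3.1800, 1.3000, 1.9053, 3.9375]

beam 1: φ=-135°, α=300°
  direction (0.5000, -0.8660); cell (4,6); t to first gridline: x 1.1800, y 0.4041 (then +2.0000 / +1.1547)
    (4,5) via y @ 0.4041
    (5,5) via x @ 1.1800
    (5,4) via y @ 1.5588
    (5,3) via y @ 2.7135
    (6,3) via x @ 3.1800  # hit
  → r_1 = 3.1800
beam 2: φ=-45°, α=30°
  direction (0.8660, 0.5000); cell (4,6); t to first gridline: x 0.6813, y 1.3000 (then +1.1547 / +2.0000)
    (5,6) via x @ 0.6813
    (5,7) via y @ 1.3000  # hit
  → r_2 = 1.3000
beam 3: φ=45°, α=120°
  direction (-0.5000, 0.8660); cell (4,6); t to first gridline: x 0.8200, y 0.7506 (then +2.0000 / +1.1547)
    (4,7) via y @ 0.7506
    (3,7) via x @ 0.8200
    (3,8) via y @ 1.9053  # hit
  → r_3 = 1.9053
beam 4: φ=135°, α=210°
  direction (-0.8660, -0.5000); cell (4,6); t to first gridline: x 0.4734, y 0.7000 (then +1.1547 / +2.0000)
    (3,6) via x @ 0.4734
    (3,5) via y @ 0.7000
    (2,5) via x @ 1.6281
    (2,4) via y @ 2.7000
    (1,4) via x @ 2.7828
    (0,4) via x @ 3.9375  # hit
  → r_4 = 3.9375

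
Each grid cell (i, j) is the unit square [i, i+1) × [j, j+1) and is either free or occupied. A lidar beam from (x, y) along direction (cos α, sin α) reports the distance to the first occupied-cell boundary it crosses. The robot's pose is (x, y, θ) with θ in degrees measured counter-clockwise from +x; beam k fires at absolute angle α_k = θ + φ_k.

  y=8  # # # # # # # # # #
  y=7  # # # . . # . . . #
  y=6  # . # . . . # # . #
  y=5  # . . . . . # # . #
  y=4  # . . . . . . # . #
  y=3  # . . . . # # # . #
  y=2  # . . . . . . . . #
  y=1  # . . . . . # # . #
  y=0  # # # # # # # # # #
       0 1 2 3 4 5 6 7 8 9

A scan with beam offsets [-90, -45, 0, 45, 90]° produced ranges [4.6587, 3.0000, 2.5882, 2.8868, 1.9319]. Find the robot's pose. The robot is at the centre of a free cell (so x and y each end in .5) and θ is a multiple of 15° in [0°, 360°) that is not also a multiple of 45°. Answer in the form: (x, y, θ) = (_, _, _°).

(x, y, θ) = (3.5, 5.5, 15°)

The pose lattice has 42·16 = 672 candidates. Test each by forward raycasting.
  (4.5, 4.5, 345°): beam 1 = 3.6235 ≠ 4.6587 ✗
  (5.5, 2.5, 60°): beam 1 = 1.0000 ≠ 4.6587 ✗
  (4.5, 4.5, 30°): beam 1 = 1.0000 ≠ 4.6587 ✗
  …
  (3.5, 5.5, 15°): r_1=4.6587, r_2=3.0000, r_3=2.5882, r_4=2.8868, r_5=1.9319 — all match ✓
No second candidate reproduces the full scan.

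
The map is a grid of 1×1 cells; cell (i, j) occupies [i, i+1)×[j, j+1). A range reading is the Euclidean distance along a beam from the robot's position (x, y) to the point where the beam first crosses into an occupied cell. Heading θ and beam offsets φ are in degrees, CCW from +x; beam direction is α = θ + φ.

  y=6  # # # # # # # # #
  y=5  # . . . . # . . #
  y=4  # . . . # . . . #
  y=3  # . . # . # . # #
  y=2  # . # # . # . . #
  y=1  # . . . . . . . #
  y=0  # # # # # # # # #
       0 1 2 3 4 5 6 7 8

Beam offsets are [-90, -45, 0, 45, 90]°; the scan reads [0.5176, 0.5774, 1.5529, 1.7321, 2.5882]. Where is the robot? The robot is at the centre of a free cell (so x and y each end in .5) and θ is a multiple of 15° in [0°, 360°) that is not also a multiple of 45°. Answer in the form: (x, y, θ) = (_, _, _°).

The pose lattice has 27·16 = 432 candidates. Test each by forward raycasting.
  (1.5, 3.5, 30°): beam 1 = 1.0000 ≠ 0.5176 ✗
  (7.5, 5.5, 330°): beam 1 = 3.0000 ≠ 0.5176 ✗
  (6.5, 3.5, 150°): beam 1 = 2.8868 ≠ 0.5176 ✗
  …
  (3.5, 4.5, 75°): r_1=0.5176, r_2=0.5774, r_3=1.5529, r_4=1.7321, r_5=2.5882 — all match ✓
Unique over the lattice → pose = (3.5, 4.5, 75°).

(x, y, θ) = (3.5, 4.5, 75°)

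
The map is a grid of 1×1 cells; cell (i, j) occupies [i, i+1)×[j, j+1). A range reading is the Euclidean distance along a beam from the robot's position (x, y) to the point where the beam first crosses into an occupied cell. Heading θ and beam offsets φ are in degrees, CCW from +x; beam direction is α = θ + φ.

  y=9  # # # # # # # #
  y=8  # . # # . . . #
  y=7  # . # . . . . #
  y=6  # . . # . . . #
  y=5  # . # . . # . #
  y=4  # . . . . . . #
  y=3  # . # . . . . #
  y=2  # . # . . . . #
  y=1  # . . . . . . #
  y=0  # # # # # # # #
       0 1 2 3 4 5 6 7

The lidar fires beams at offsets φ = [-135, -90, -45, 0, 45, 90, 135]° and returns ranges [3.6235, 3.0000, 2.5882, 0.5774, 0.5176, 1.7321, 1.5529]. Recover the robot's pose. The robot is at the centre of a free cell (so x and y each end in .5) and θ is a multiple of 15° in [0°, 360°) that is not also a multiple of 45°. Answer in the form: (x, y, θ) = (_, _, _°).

Candidates: 40 free-cell centres × 16 headings = 640 poses. Raycast each; keep the one whose scan matches to 4 dp.
  (5.5, 1.5, 255°): beam 1 = 5.0000 ≠ 3.6235 ✗
  (6.5, 4.5, 210°): beam 1 = 1.9319 ≠ 3.6235 ✗
  (4.5, 1.5, 240°): beam 1 = 4.6587 ≠ 3.6235 ✗
  (1.5, 7.5, 255°): beam 1 = 1.0000 ≠ 3.6235 ✗
  (4.5, 5.5, 150°): beam 1 = 0.5176 ≠ 3.6235 ✗
  …
  (3.5, 2.5, 150°): r_1=3.6235, r_2=3.0000, r_3=2.5882, r_4=0.5774, r_5=0.5176, r_6=1.7321, r_7=1.5529 — all match ✓
Unique over the lattice → pose = (3.5, 2.5, 150°).

(x, y, θ) = (3.5, 2.5, 150°)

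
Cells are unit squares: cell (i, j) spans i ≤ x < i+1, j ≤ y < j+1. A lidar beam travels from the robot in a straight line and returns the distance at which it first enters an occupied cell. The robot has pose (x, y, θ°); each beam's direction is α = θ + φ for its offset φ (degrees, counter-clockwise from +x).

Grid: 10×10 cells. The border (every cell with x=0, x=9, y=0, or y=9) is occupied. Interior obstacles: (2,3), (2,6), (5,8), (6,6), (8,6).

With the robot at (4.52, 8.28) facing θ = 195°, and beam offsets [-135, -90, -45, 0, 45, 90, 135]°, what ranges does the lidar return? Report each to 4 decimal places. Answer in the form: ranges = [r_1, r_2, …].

ranges = [0.8314, 0.7454, 1.4400, 3.6442, 4.9421, 7.5368, 0.5543]

beam 1: φ=-135°, α=60°
  dir = (cos 60°, sin 60°) = (0.5000, 0.8660); from cell (4,8)
  next x-line at t=0.9600, next y-line at t=0.8314; Δt_x=2.0000, Δt_y=1.1547
    y: enter (4,9) at t=0.8314 ← occupied
  → r_1 = 0.8314
beam 2: φ=-90°, α=105°
  dir = (cos 105°, sin 105°) = (-0.2588, 0.9659); from cell (4,8)
  next x-line at t=2.0091, next y-line at t=0.7454; Δt_x=3.8637, Δt_y=1.0353
    y: enter (4,9) at t=0.7454 ← occupied
  → r_2 = 0.7454
beam 3: φ=-45°, α=150°
  dir = (cos 150°, sin 150°) = (-0.8660, 0.5000); from cell (4,8)
  next x-line at t=0.6004, next y-line at t=1.4400; Δt_x=1.1547, Δt_y=2.0000
    x: enter (3,8) at t=0.6004
    y: enter (3,9) at t=1.4400 ← occupied
  → r_3 = 1.4400
beam 4: φ=0°, α=195°
  dir = (cos 195°, sin 195°) = (-0.9659, -0.2588); from cell (4,8)
  next x-line at t=0.5383, next y-line at t=1.0818; Δt_x=1.0353, Δt_y=3.8637
    x: enter (3,8) at t=0.5383
    y: enter (3,7) at t=1.0818
    x: enter (2,7) at t=1.5736
    x: enter (1,7) at t=2.6089
    x: enter (0,7) at t=3.6442 ← occupied
  → r_4 = 3.6442
beam 5: φ=45°, α=240°
  dir = (cos 240°, sin 240°) = (-0.5000, -0.8660); from cell (4,8)
  next x-line at t=1.0400, next y-line at t=0.3233; Δt_x=2.0000, Δt_y=1.1547
    y: enter (4,7) at t=0.3233
    x: enter (3,7) at t=1.0400
    y: enter (3,6) at t=1.4780
    y: enter (3,5) at t=2.6327
    x: enter (2,5) at t=3.0400
    y: enter (2,4) at t=3.7874
    y: enter (2,3) at t=4.9421 ← occupied
  → r_5 = 4.9421
beam 6: φ=90°, α=285°
  dir = (cos 285°, sin 285°) = (0.2588, -0.9659); from cell (4,8)
  next x-line at t=1.8546, next y-line at t=0.2899; Δt_x=3.8637, Δt_y=1.0353
    y: enter (4,7) at t=0.2899
    y: enter (4,6) at t=1.3252
    x: enter (5,6) at t=1.8546
    y: enter (5,5) at t=2.3604
    y: enter (5,4) at t=3.3957
    y: enter (5,3) at t=4.4310
    y: enter (5,2) at t=5.4663
    x: enter (6,2) at t=5.7183
    y: enter (6,1) at t=6.5015
    y: enter (6,0) at t=7.5368 ← occupied
  → r_6 = 7.5368
beam 7: φ=135°, α=330°
  dir = (cos 330°, sin 330°) = (0.8660, -0.5000); from cell (4,8)
  next x-line at t=0.5543, next y-line at t=0.5600; Δt_x=1.1547, Δt_y=2.0000
    x: enter (5,8) at t=0.5543 ← occupied
  → r_7 = 0.5543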